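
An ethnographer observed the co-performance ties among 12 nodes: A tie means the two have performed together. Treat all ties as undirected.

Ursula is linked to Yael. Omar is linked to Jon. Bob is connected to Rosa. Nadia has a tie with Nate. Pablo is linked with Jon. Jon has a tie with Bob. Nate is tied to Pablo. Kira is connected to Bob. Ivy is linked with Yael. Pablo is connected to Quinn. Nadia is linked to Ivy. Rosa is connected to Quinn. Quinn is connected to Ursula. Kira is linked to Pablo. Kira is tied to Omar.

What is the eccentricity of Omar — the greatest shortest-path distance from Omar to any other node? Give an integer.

Distances from Omar: Bob:2, Ivy:5, Jon:1, Kira:1, Nadia:4, Nate:3, Pablo:2, Quinn:3, Rosa:3, Ursula:4, Yael:5.
The largest is 5 (to Ivy and Yael), so the eccentricity of Omar is 5.

5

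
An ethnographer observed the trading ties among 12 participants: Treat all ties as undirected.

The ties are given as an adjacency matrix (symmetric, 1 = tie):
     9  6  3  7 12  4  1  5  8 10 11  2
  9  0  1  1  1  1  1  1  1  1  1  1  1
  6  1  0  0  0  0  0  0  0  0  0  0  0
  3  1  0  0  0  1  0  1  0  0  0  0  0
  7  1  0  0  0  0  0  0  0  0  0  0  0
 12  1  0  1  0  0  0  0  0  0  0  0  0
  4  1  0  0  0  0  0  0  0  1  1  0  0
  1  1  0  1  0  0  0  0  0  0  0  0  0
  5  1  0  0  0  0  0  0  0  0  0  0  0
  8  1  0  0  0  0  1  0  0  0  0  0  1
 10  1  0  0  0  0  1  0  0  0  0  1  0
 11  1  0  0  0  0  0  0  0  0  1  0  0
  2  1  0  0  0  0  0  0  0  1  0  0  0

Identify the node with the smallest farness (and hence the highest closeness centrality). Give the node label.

9

Farness (sum of distances to all others) for each node — 1:20, 2:20, 3:19, 4:19, 5:21, 6:21, 7:21, 8:19, 9:11, 10:19, 11:20, 12:20.
The smallest farness is 11, for 9, so 9 has the highest closeness.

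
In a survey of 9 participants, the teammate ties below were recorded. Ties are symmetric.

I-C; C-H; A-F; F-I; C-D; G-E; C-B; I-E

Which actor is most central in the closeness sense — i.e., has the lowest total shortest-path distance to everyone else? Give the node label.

Farness (sum of distances to all others) for each node — A:25, B:21, C:14, D:21, E:18, F:18, G:25, H:21, I:13.
The smallest farness is 13, for I, so I has the highest closeness.

I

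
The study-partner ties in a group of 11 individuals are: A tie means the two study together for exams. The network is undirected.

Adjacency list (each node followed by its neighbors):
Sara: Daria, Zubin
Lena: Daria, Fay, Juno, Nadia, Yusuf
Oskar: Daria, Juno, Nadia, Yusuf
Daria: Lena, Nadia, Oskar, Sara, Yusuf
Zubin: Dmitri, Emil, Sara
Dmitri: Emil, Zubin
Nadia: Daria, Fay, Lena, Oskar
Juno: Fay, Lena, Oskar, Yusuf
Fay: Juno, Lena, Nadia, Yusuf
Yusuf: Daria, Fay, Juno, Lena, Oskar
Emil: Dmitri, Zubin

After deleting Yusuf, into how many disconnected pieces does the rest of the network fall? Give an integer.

Yusuf's neighbors (Daria, Fay, Juno, Lena, and Oskar) remain reachable from one another through other ties, so the rest of the network stays in one piece.

1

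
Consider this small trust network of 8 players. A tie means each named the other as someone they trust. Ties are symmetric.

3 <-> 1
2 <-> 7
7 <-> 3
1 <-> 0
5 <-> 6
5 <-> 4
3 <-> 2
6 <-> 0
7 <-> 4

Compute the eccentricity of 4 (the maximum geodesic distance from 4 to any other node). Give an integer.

Distances from 4: 0:3, 1:3, 2:2, 3:2, 5:1, 6:2, 7:1.
The largest is 3 (to 0 and 1), so the eccentricity of 4 is 3.

3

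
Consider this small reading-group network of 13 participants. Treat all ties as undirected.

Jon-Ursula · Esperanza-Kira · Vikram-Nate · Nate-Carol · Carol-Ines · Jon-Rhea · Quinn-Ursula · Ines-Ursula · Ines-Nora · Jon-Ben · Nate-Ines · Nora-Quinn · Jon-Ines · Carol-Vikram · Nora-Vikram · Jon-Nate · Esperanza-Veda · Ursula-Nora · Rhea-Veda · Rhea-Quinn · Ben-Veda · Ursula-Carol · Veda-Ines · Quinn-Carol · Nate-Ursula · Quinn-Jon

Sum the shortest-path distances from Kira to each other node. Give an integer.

41

Distances from Kira: Ben:3, Carol:4, Esperanza:1, Ines:3, Jon:4, Nate:4, Nora:4, Quinn:4, Rhea:3, Ursula:4, Veda:2, Vikram:5.
Sum = 3 + 4 + 1 + 3 + 4 + 4 + 4 + 4 + 3 + 4 + 2 + 5 = 41.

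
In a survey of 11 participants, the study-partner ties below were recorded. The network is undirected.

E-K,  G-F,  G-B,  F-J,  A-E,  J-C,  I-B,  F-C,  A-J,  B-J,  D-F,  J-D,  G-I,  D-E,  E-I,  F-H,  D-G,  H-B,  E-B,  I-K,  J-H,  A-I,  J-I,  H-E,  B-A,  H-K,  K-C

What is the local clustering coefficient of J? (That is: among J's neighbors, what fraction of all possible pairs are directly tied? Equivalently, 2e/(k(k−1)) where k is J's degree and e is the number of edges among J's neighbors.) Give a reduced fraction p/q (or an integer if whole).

1/3

J's neighbors: A, B, C, D, F, H, and I (k = 7).
Possible neighbor pairs: C(7,2) = 21. Edges among them: A–B, A–I, B–H, B–I, C–F, D–F, F–H → e = 7.
Clustering(J) = 7/21 = 1/3.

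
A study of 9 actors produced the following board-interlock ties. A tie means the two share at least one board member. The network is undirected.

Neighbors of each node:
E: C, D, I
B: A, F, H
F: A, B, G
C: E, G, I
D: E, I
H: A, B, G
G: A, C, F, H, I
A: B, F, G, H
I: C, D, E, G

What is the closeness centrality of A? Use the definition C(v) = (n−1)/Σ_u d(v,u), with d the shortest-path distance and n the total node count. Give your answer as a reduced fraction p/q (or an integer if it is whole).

4/7

Distances from A: B:1, C:2, D:3, E:3, F:1, G:1, H:1, I:2. Sum = 14.
n = 9, so closeness = 8/14 = 4/7.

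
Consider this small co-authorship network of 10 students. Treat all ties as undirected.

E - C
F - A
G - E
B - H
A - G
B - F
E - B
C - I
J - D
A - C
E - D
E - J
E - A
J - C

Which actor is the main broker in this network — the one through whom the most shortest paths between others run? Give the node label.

Unnormalized betweenness of each node: A:17/3, B:28/3, C:53/6, D:0, E:109/6, F:1, G:0, H:0, I:0, J:1.
E has the largest value, 109/6, making it the main broker — the node through which the most shortest paths run.

E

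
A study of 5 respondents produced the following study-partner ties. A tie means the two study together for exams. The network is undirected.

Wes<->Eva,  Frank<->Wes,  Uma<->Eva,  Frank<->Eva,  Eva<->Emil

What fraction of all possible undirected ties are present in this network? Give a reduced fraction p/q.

There are 5 edges and 5 nodes, so the maximum possible is C(5,2) = 10.
Density = 5/10 = 1/2.

1/2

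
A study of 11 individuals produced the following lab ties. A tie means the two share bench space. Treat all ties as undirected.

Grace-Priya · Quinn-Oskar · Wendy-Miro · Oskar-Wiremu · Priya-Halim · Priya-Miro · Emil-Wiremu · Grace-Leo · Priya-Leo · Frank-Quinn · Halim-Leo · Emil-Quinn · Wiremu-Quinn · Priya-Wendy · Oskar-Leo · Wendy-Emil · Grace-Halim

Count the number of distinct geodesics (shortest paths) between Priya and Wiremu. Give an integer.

2

The shortest distance is 3. The length-3 paths are: Priya–Leo–Oskar–Wiremu; Priya–Wendy–Emil–Wiremu.
That gives 2 distinct shortest paths.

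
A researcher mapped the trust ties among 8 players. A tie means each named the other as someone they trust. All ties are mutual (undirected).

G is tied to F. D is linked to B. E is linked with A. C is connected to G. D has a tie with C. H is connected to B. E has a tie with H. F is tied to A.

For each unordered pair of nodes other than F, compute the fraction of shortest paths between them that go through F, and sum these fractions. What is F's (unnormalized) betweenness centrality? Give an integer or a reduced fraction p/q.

Pairs whose geodesics pass through F — A–G: 1; A–C: 1; A–D: 1/2; G–H: 1/2; G–E: 1; C–E: 1/2.
All other pairs contribute 0.
Summing the contributions gives betweenness(F) = 9/2.

9/2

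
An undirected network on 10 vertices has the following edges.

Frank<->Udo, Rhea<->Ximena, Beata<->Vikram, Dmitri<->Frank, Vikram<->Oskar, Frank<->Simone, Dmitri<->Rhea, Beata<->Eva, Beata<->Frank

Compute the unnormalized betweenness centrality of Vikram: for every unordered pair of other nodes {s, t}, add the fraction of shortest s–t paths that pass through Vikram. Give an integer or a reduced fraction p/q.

Pairs whose geodesics pass through Vikram — Frank–Oskar: 1; Udo–Oskar: 1; Oskar–Rhea: 1; Oskar–Beata: 1; Oskar–Dmitri: 1; Oskar–Simone: 1; Oskar–Eva: 1; Oskar–Ximena: 1.
All other pairs contribute 0.
Summing the contributions gives betweenness(Vikram) = 8.

8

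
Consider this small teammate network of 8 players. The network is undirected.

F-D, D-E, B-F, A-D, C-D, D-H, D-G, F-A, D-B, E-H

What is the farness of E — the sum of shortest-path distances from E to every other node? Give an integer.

12

Distances from E: A:2, B:2, C:2, D:1, F:2, G:2, H:1.
Sum = 2 + 2 + 2 + 1 + 2 + 2 + 1 = 12.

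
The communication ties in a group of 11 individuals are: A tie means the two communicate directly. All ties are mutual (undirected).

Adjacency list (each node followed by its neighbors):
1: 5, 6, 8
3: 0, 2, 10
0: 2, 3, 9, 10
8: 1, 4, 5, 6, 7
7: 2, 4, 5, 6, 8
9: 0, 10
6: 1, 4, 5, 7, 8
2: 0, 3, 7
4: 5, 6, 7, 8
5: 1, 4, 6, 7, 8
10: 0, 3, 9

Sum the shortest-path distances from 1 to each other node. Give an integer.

28

Distances from 1: 0:4, 2:3, 3:4, 4:2, 5:1, 6:1, 7:2, 8:1, 9:5, 10:5.
Sum = 4 + 3 + 4 + 2 + 1 + 1 + 2 + 1 + 5 + 5 = 28.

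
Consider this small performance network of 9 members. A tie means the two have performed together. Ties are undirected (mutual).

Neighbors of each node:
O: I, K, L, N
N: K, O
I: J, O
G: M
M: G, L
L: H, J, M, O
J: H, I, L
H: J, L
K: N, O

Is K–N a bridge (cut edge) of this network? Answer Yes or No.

No

Even without that edge, K still reaches N via K – O – N, so the network stays connected. Not a bridge.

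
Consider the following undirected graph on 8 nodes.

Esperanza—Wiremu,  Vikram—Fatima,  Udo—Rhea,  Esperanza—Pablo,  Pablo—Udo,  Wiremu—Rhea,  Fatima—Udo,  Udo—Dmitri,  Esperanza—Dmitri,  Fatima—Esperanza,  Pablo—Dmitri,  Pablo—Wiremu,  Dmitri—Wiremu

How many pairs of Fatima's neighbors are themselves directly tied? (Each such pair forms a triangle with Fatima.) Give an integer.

Fatima's neighbors are Esperanza, Udo, and Vikram, but none of them are tied to each other, so no triangle contains Fatima.

0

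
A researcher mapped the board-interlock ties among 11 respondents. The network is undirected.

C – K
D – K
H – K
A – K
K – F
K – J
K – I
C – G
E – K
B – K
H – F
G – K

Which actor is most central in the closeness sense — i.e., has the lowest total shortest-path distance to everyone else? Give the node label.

K

Farness (sum of distances to all others) for each node — A:19, B:19, C:18, D:19, E:19, F:18, G:18, H:18, I:19, J:19, K:10.
The smallest farness is 10, for K, so K has the highest closeness.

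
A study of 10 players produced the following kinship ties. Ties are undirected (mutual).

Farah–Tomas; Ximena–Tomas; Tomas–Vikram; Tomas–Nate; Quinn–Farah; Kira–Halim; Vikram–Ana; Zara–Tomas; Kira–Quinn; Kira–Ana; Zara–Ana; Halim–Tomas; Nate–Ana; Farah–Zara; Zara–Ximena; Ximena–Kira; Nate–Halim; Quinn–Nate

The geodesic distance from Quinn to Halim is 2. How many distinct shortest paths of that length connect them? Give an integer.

The shortest distance is 2. The length-2 paths are: Quinn–Nate–Halim; Quinn–Kira–Halim.
That gives 2 distinct shortest paths.

2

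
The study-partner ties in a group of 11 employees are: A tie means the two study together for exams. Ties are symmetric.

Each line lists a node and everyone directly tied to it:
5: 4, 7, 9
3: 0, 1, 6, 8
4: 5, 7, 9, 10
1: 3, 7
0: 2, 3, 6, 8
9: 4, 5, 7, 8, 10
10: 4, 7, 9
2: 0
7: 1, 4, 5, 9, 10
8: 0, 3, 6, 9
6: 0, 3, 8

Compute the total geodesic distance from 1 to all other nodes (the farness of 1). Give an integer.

19

Distances from 1: 0:2, 2:3, 3:1, 4:2, 5:2, 6:2, 7:1, 8:2, 9:2, 10:2.
Sum = 2 + 3 + 1 + 2 + 2 + 2 + 1 + 2 + 2 + 2 = 19.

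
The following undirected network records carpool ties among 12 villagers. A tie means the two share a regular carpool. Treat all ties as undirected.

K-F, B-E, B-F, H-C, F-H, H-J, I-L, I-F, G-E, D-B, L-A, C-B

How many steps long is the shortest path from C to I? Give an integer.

One shortest route is C – H – F – I, which uses 3 edges, and at distance 2 from C we only reach {D, E, F, J}, which does not include I. So d(C,I) = 3.

3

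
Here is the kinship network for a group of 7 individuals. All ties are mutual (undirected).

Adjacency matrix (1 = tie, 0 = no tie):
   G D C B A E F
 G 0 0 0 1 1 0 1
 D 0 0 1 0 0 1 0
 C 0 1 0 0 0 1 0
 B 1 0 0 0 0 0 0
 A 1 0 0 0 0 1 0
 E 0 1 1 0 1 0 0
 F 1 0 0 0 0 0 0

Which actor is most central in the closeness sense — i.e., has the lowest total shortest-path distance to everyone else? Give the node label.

A

Farness (sum of distances to all others) for each node — A:10, B:16, C:15, D:15, E:11, F:16, G:11.
The smallest farness is 10, for A, so A has the highest closeness.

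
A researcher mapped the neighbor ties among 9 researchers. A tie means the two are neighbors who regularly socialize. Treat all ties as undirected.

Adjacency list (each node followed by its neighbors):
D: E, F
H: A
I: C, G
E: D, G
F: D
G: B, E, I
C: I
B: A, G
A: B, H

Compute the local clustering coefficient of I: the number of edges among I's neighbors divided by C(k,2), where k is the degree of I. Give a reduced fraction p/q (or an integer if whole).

0

I's neighbors: C and G (k = 2).
Possible neighbor pairs: C(2,2) = 1. Edges among them: none → e = 0.
Clustering(I) = 0/1.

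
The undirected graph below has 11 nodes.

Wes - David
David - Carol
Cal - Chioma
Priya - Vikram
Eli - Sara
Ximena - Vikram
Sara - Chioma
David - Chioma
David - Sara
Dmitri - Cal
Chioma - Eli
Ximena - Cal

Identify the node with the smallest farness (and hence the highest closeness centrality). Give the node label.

Farness (sum of distances to all others) for each node — Cal:20, Carol:32, Chioma:19, David:23, Dmitri:29, Eli:27, Priya:41, Sara:24, Vikram:32, Wes:32, Ximena:25.
The smallest farness is 19, for Chioma, so Chioma has the highest closeness.

Chioma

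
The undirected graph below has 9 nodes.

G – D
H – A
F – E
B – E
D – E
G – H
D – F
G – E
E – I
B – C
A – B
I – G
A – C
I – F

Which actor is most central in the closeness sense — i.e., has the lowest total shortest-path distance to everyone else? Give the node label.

E

Farness (sum of distances to all others) for each node — A:16, B:13, C:18, D:15, E:11, F:16, G:13, H:15, I:15.
The smallest farness is 11, for E, so E has the highest closeness.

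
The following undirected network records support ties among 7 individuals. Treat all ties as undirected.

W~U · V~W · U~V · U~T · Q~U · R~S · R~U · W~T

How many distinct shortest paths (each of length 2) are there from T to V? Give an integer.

2

The shortest distance is 2. The length-2 paths are: T–U–V; T–W–V.
That gives 2 distinct shortest paths.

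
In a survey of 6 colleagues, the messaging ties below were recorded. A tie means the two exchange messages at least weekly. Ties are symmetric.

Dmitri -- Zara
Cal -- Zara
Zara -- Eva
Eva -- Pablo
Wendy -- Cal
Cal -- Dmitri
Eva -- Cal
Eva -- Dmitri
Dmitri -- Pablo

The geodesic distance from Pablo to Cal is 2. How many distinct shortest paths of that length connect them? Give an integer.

The shortest distance is 2. The length-2 paths are: Pablo–Dmitri–Cal; Pablo–Eva–Cal.
That gives 2 distinct shortest paths.

2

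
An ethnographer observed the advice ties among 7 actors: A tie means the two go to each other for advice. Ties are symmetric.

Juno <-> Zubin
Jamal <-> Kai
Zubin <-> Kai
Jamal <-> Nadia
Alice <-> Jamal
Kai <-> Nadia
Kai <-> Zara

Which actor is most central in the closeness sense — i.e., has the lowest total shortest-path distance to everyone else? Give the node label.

Farness (sum of distances to all others) for each node — Alice:15, Jamal:10, Juno:16, Kai:8, Nadia:11, Zara:13, Zubin:11.
The smallest farness is 8, for Kai, so Kai has the highest closeness.

Kai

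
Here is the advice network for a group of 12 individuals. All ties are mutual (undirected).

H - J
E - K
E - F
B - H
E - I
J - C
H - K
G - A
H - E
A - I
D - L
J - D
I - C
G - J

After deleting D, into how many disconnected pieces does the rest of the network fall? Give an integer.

2

Without D, the remaining ties split the others into: {A, B, C, E, F, G, H, I, J, K}; {L}.
That's 2 separate components.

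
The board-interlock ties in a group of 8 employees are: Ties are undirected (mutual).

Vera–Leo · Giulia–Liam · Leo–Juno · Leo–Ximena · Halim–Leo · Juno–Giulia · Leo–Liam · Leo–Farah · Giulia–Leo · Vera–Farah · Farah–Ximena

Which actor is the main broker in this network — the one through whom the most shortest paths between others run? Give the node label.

Leo

Unnormalized betweenness of each node: Farah:1/2, Giulia:1/2, Halim:0, Juno:0, Leo:16, Liam:0, Vera:0, Ximena:0.
Leo has the largest value, 16, making it the main broker — the node through which the most shortest paths run.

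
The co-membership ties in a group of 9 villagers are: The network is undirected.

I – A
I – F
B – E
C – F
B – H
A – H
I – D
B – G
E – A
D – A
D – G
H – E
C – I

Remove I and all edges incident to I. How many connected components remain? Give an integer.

Without I, the remaining ties split the others into: {C, F}; {A, B, D, E, G, H}.
That's 2 separate components.

2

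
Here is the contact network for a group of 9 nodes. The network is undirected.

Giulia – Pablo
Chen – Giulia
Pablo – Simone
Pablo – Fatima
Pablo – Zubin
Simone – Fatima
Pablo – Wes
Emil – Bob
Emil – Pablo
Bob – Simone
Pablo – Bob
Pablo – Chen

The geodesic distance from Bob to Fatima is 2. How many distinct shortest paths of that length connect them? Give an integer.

2

The shortest distance is 2. The length-2 paths are: Bob–Pablo–Fatima; Bob–Simone–Fatima.
That gives 2 distinct shortest paths.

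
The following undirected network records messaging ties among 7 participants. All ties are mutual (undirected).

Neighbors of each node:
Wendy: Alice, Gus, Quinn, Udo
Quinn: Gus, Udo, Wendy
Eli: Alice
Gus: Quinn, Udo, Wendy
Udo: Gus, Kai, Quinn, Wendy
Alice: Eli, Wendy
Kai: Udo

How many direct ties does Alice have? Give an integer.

Alice is directly tied to Eli and Wendy. That is 2 neighbors, so the degree of Alice is 2.

2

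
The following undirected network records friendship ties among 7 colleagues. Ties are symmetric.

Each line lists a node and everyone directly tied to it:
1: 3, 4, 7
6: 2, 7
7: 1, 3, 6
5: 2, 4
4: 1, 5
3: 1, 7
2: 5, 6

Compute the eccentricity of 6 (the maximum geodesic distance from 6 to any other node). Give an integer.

Distances from 6: 1:2, 2:1, 3:2, 4:3, 5:2, 7:1.
The largest is 3 (to 4), so the eccentricity of 6 is 3.

3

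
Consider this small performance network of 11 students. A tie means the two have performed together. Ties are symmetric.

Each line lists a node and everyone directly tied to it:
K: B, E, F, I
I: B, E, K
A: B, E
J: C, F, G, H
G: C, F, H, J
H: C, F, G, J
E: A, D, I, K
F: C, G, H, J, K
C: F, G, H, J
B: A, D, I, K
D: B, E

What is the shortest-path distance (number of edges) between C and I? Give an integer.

One shortest route is C – F – K – I, which uses 3 edges, and at distance 2 from C we only reach {K}, which does not include I. So d(C,I) = 3.

3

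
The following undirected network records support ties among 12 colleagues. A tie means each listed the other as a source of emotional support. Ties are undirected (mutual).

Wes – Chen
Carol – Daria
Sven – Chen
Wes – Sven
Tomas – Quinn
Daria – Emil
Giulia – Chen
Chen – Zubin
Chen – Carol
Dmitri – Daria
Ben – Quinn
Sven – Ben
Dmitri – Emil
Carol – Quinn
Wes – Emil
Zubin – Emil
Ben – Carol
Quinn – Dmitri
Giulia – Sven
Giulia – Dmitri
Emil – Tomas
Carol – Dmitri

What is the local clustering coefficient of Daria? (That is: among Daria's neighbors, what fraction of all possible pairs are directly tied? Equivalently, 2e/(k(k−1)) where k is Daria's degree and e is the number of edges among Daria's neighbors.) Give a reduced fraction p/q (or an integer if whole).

2/3

Daria's neighbors: Carol, Dmitri, and Emil (k = 3).
Possible neighbor pairs: C(3,2) = 3. Edges among them: Carol–Dmitri, Dmitri–Emil → e = 2.
Clustering(Daria) = 2/3.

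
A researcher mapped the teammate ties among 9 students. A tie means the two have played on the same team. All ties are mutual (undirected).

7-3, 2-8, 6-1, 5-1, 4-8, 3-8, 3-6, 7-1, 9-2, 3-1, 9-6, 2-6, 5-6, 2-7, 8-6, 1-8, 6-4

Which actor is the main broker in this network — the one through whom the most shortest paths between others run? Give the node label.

Unnormalized betweenness of each node: 1:3, 2:5/2, 3:1, 4:0, 5:0, 6:61/6, 7:2/3, 8:8/3, 9:0.
6 has the largest value, 61/6, making it the main broker — the node through which the most shortest paths run.

6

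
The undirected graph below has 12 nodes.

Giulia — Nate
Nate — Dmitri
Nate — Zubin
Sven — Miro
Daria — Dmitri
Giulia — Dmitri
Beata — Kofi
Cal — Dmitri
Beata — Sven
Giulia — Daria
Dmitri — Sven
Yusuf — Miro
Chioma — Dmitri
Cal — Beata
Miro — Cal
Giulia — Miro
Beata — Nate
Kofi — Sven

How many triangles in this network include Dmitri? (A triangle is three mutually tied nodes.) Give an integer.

Dmitri's neighbors: Cal, Chioma, Daria, Giulia, Nate, and Sven.
Neighbor pairs that are themselves tied: Dmitri–Daria–Giulia; Dmitri–Giulia–Nate. Each forms one triangle with Dmitri, for 2 in total.

2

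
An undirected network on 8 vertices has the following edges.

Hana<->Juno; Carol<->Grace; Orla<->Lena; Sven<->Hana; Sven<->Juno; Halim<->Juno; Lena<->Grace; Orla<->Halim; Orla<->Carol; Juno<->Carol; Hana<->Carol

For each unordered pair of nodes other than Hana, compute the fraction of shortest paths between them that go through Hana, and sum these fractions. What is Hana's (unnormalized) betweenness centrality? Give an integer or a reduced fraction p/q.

26/15

Pairs whose geodesics pass through Hana — Lena–Sven: 2/5; Grace–Sven: 1/2; Carol–Sven: 1/2; Sven–Orla: 1/3.
All other pairs contribute 0.
Summing the contributions gives betweenness(Hana) = 26/15.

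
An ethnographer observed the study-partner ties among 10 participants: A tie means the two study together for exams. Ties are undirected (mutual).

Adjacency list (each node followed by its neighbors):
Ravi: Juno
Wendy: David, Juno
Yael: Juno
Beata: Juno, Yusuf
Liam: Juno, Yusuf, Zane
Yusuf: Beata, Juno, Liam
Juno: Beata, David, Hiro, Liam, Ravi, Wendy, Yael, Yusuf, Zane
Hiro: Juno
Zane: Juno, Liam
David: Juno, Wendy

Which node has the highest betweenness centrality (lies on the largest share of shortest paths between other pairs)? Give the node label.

Unnormalized betweenness of each node: Beata:0, David:0, Hiro:0, Juno:31, Liam:1/2, Ravi:0, Wendy:0, Yael:0, Yusuf:1/2, Zane:0.
Juno has the largest value, 31, making it the main broker — the node through which the most shortest paths run.

Juno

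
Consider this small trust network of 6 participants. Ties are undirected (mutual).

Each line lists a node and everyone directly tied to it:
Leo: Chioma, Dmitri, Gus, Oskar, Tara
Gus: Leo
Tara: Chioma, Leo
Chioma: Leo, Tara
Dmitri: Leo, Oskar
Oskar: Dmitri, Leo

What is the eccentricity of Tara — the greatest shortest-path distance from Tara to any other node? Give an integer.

Distances from Tara: Chioma:1, Dmitri:2, Gus:2, Leo:1, Oskar:2.
The largest is 2 (to Dmitri, Oskar, and Gus), so the eccentricity of Tara is 2.

2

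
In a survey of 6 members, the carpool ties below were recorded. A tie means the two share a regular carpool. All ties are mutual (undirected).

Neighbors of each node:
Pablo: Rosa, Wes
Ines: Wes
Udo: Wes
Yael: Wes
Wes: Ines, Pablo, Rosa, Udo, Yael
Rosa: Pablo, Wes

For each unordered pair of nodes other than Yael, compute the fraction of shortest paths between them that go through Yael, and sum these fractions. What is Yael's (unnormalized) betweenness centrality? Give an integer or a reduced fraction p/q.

No shortest path between any pair of other nodes passes through Yael.
Summing the contributions gives betweenness(Yael) = 0.

0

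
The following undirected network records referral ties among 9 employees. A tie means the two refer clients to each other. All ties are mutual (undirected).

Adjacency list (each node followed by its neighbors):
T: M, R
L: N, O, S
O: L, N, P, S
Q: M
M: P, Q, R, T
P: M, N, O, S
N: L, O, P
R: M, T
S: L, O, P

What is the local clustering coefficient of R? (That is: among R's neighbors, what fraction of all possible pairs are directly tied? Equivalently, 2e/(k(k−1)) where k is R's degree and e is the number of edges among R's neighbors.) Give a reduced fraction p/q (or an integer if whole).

1

R's neighbors: M and T (k = 2).
Possible neighbor pairs: C(2,2) = 1. Edges among them: M–T → e = 1.
Clustering(R) = 1/1.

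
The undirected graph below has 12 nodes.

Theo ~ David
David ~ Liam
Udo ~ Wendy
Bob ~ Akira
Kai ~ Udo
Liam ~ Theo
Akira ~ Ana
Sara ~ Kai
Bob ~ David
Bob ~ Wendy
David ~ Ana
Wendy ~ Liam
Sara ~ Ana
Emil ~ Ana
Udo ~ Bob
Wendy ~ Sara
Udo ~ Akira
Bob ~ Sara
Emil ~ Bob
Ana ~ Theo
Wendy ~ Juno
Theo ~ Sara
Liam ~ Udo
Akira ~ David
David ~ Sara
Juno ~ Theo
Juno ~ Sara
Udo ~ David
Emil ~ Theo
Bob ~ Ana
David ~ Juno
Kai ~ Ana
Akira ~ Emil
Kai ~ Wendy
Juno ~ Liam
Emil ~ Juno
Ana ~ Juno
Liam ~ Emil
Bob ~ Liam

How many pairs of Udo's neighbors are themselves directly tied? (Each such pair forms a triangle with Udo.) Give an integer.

8

Udo's neighbors: Akira, Bob, David, Kai, Liam, and Wendy.
Neighbor pairs that are themselves tied: Udo–Akira–Bob; Udo–Akira–David; Udo–Bob–David; Udo–Bob–Liam; Udo–Bob–Wendy; Udo–David–Liam; Udo–Kai–Wendy; Udo–Liam–Wendy. Each forms one triangle with Udo, for 8 in total.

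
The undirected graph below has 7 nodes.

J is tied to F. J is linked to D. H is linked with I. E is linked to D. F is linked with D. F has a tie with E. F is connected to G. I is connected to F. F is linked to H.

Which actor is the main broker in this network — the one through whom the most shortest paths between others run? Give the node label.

F

Unnormalized betweenness of each node: D:1/2, E:0, F:23/2, G:0, H:0, I:0, J:0.
F has the largest value, 23/2, making it the main broker — the node through which the most shortest paths run.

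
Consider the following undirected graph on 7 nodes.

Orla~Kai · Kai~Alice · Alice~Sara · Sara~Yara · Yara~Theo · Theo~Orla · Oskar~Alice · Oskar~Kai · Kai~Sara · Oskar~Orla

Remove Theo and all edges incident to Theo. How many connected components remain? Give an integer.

Theo's neighbors (Orla and Yara) remain reachable from one another through other ties, so the rest of the network stays in one piece.

1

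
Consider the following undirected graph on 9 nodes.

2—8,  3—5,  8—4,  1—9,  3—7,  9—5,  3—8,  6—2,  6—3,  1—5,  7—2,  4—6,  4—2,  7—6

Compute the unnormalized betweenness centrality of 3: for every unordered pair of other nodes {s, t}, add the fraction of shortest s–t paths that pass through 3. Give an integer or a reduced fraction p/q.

95/6

Pairs whose geodesics pass through 3 — 9–7: 1; 9–6: 1; 9–2: 3/3; 9–4: 2/2; 9–8: 1; 5–7: 1; 5–6: 1; 5–2: 3/3; 5–4: 2/2; 5–8: 1; 1–7: 1; 1–6: 1; 1–2: 3/3; 1–4: 2/2 … (+3 more pairs).
All other pairs contribute 0.
Summing the contributions gives betweenness(3) = 95/6.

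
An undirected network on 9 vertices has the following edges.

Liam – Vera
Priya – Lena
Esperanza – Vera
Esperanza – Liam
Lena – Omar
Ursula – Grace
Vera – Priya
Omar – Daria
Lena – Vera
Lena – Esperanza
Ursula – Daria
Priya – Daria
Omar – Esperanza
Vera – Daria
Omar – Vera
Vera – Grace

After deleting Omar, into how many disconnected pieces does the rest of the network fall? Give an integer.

Omar's neighbors (Daria, Esperanza, Lena, and Vera) remain reachable from one another through other ties, so the rest of the network stays in one piece.

1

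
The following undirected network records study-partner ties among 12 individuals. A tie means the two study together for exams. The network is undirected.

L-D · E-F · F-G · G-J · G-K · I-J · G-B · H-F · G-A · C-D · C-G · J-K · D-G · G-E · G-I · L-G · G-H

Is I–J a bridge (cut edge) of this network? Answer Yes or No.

Even without that edge, I still reaches J via I – G – J, so the network stays connected. Not a bridge.

No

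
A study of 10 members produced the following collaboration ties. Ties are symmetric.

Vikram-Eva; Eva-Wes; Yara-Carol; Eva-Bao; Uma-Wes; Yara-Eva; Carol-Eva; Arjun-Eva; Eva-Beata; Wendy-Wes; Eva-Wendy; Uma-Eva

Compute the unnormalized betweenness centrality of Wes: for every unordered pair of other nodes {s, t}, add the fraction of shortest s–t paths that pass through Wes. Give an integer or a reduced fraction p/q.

Pairs whose geodesics pass through Wes — Uma–Wendy: 1/2.
All other pairs contribute 0.
Summing the contributions gives betweenness(Wes) = 1/2.

1/2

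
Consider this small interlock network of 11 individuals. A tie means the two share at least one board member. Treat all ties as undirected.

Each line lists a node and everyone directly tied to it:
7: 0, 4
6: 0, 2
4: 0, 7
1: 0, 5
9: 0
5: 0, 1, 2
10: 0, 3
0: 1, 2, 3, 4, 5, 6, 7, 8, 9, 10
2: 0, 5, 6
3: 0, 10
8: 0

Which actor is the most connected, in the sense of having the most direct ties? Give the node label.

0

Degrees — 0:10, 1:2, 2:3, 3:2, 4:2, 5:3, 6:2, 7:2, 8:1, 9:1, 10:2.
The maximum is 10, attained only by 0.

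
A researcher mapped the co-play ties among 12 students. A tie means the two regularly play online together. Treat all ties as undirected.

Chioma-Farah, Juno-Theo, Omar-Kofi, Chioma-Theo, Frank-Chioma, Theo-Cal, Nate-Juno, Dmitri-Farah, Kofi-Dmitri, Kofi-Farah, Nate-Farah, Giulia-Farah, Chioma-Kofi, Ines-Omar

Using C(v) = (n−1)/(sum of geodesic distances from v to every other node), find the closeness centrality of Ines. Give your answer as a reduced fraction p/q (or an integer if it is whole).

11/38

Distances from Ines: Cal:5, Chioma:3, Dmitri:3, Farah:3, Frank:4, Giulia:4, Juno:5, Kofi:2, Nate:4, Omar:1, Theo:4. Sum = 38.
n = 12, so closeness = 11/38.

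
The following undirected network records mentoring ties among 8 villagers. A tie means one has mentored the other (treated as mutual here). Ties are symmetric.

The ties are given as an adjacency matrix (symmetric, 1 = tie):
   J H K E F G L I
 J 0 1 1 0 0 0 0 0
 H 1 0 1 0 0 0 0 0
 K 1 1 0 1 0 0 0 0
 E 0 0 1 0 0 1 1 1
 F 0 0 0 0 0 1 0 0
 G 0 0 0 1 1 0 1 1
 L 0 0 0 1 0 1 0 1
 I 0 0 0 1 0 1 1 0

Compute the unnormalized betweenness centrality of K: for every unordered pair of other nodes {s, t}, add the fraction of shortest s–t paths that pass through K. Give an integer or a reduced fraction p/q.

Pairs whose geodesics pass through K — J–E: 1; J–F: 1; J–G: 1; J–L: 1; J–I: 1; H–E: 1; H–F: 1; H–G: 1; H–L: 1; H–I: 1.
All other pairs contribute 0.
Summing the contributions gives betweenness(K) = 10.

10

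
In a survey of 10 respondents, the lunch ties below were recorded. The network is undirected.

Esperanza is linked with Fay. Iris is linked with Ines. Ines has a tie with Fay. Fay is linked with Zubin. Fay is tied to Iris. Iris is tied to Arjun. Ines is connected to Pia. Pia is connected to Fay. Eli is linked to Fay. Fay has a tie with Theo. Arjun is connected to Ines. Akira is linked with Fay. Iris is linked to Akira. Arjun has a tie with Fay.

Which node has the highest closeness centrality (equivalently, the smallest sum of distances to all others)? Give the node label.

Fay

Farness (sum of distances to all others) for each node — Akira:16, Arjun:15, Eli:17, Esperanza:17, Fay:9, Ines:14, Iris:14, Pia:16, Theo:17, Zubin:17.
The smallest farness is 9, for Fay, so Fay has the highest closeness.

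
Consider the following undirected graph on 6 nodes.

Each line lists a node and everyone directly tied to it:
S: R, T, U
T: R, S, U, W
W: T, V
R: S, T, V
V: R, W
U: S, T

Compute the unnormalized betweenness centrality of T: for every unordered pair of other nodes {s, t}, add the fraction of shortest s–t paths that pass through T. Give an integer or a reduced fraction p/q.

Pairs whose geodesics pass through T — W–R: 1/2; W–S: 1; W–U: 1; V–U: 2/3; R–U: 1/2.
All other pairs contribute 0.
Summing the contributions gives betweenness(T) = 11/3.

11/3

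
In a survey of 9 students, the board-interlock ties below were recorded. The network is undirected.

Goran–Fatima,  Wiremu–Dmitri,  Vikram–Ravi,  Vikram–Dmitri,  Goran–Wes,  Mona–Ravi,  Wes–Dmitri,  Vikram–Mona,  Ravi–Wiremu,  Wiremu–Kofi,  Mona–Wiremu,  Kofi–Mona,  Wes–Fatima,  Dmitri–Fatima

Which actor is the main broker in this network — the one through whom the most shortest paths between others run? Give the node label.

Unnormalized betweenness of each node: Dmitri:46/3, Fatima:3, Goran:0, Kofi:0, Mona:11/6, Ravi:1/3, Vikram:4, Wes:3, Wiremu:17/2.
Dmitri has the largest value, 46/3, making it the main broker — the node through which the most shortest paths run.

Dmitri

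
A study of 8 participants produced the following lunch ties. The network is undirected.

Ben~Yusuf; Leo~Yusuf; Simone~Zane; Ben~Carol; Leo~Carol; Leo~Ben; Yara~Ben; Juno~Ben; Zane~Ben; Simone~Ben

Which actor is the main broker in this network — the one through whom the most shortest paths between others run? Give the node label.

Unnormalized betweenness of each node: Ben:35/2, Carol:0, Juno:0, Leo:1/2, Simone:0, Yara:0, Yusuf:0, Zane:0.
Ben has the largest value, 35/2, making it the main broker — the node through which the most shortest paths run.

Ben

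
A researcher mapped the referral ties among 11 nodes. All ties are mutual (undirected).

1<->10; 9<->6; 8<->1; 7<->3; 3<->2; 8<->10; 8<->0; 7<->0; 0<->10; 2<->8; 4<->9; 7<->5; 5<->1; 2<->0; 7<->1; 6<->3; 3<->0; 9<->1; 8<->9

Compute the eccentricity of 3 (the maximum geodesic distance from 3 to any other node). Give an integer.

Distances from 3: 0:1, 1:2, 2:1, 4:3, 5:2, 6:1, 7:1, 8:2, 9:2, 10:2.
The largest is 3 (to 4), so the eccentricity of 3 is 3.

3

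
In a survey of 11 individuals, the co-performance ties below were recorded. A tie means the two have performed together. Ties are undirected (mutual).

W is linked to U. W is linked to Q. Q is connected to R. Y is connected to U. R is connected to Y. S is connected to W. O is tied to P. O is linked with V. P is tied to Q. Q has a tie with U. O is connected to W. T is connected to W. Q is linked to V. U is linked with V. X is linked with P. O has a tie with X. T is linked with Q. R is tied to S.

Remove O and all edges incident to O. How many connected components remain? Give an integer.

1

O's neighbors (P, V, W, and X) remain reachable from one another through other ties, so the rest of the network stays in one piece.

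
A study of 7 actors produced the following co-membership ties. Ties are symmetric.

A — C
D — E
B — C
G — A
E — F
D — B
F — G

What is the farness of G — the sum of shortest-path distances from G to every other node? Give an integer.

Distances from G: A:1, B:3, C:2, D:3, E:2, F:1.
Sum = 1 + 3 + 2 + 3 + 2 + 1 = 12.

12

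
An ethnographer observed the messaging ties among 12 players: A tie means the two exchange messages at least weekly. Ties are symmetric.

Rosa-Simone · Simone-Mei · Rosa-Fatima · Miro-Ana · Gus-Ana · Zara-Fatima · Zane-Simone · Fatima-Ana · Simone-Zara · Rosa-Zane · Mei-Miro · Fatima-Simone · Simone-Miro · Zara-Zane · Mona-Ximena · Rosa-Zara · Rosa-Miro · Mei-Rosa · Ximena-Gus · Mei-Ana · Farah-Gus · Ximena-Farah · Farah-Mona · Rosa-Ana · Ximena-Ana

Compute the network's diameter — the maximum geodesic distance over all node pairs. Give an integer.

Eccentricity of each node (its greatest distance to any other): Ana:2, Farah:4, Fatima:3, Gus:3, Mei:3, Miro:3, Mona:4, Rosa:3, Simone:4, Ximena:3, Zane:4, Zara:4.
The maximum eccentricity is 4, realized for instance by the pair Zane–Mona via Zane – Rosa – Ana – Ximena – Mona. So the diameter is 4.

4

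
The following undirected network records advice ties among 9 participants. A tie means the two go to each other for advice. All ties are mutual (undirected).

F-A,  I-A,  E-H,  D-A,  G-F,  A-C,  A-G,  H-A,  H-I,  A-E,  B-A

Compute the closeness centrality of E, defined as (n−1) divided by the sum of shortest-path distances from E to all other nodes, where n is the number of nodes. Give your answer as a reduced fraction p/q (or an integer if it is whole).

Distances from E: A:1, B:2, C:2, D:2, F:2, G:2, H:1, I:2. Sum = 14.
n = 9, so closeness = 8/14 = 4/7.

4/7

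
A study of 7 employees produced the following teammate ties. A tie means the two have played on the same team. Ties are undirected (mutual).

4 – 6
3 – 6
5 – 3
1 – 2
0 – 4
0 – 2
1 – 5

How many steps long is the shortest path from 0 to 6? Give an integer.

One shortest route is 0 – 4 – 6, which uses 2 edges, and 0 and 6 are not directly tied, so nothing shorter exists. So d(0,6) = 2.

2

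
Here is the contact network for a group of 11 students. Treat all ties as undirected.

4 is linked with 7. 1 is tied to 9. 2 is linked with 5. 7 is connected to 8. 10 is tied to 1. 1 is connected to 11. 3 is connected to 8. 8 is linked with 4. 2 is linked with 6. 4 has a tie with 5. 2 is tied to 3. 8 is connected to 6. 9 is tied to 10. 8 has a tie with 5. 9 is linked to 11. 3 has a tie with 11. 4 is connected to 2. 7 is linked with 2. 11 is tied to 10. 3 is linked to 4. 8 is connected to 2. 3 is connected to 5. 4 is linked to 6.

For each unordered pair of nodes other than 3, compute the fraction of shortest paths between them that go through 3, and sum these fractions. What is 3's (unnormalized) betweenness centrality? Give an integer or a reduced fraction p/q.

24

Pairs whose geodesics pass through 3 — 7–11: 3/3; 7–10: 3/3; 7–1: 3/3; 7–9: 3/3; 8–11: 1; 8–10: 1; 8–1: 1; 8–9: 1; 4–11: 1; 4–10: 1; 4–1: 1; 4–9: 1; 6–11: 3/3; 6–10: 3/3 … (+10 more pairs).
All other pairs contribute 0.
Summing the contributions gives betweenness(3) = 24.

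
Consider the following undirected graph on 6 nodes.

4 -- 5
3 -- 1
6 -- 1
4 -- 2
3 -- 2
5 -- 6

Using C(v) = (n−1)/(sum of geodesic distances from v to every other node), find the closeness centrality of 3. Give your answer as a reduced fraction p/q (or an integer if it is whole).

Distances from 3: 1:1, 2:1, 4:2, 5:3, 6:2. Sum = 9.
n = 6, so closeness = 5/9.

5/9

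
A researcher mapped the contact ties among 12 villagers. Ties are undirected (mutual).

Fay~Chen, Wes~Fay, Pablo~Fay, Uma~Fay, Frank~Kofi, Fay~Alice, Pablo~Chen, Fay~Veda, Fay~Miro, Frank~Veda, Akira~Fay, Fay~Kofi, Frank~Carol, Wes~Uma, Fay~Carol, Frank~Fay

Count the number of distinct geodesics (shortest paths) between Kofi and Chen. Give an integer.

The shortest distance is 2, and the only length-2 path is Kofi–Fay–Chen. So there is exactly 1 shortest path.

1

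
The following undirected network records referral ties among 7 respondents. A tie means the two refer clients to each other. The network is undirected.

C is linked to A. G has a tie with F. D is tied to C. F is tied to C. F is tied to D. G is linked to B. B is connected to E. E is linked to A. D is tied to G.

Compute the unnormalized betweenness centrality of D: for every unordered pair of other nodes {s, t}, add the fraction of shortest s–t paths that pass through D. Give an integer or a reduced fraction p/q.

Pairs whose geodesics pass through D — B–C: 1/3; A–G: 1/3; G–C: 1/2.
All other pairs contribute 0.
Summing the contributions gives betweenness(D) = 7/6.

7/6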